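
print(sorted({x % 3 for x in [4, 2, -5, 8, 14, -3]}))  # [0, 1, 2]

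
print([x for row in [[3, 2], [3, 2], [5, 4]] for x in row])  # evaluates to [3, 2, 3, 2, 5, 4]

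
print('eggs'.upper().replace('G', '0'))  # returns E00S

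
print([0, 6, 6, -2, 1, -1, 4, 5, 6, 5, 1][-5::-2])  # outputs [4, 1, 6, 0]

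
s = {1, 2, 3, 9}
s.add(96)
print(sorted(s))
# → [1, 2, 3, 9, 96]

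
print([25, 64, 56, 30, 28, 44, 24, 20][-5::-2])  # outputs [30, 64]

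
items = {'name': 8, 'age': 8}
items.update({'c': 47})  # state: {'name': 8, 'age': 8, 'c': 47}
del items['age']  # {'name': 8, 'c': 47}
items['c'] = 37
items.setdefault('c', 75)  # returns 37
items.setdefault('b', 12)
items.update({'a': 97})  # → {'name': 8, 'c': 37, 'b': 12, 'a': 97}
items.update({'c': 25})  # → {'name': 8, 'c': 25, 'b': 12, 'a': 97}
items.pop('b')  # 12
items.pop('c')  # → 25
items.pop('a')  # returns 97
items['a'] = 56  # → {'name': 8, 'a': 56}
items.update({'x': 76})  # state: {'name': 8, 'a': 56, 'x': 76}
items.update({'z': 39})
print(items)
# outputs {'name': 8, 'a': 56, 'x': 76, 'z': 39}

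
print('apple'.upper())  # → APPLE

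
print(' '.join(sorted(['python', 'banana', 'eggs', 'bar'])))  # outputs banana bar eggs python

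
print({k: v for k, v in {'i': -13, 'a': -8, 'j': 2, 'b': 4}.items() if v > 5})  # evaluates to {}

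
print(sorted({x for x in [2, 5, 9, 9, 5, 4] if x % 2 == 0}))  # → [2, 4]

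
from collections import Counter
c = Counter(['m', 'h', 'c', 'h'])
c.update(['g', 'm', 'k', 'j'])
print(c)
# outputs Counter({'m': 2, 'h': 2, 'c': 1, 'g': 1, 'k': 1, 'j': 1})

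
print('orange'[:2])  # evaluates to or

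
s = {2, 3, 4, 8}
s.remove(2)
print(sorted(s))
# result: [3, 4, 8]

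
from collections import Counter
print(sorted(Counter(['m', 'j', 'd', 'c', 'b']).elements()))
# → ['b', 'c', 'd', 'j', 'm']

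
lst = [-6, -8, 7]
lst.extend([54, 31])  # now [-6, -8, 7, 54, 31]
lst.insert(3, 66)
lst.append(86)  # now [-6, -8, 7, 66, 54, 31, 86]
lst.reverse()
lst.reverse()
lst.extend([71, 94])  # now [-6, -8, 7, 66, 54, 31, 86, 71, 94]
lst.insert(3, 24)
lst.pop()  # 94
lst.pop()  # 71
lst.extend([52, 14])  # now [-6, -8, 7, 24, 66, 54, 31, 86, 52, 14]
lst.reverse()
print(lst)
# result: [14, 52, 86, 31, 54, 66, 24, 7, -8, -6]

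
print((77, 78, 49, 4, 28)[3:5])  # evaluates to (4, 28)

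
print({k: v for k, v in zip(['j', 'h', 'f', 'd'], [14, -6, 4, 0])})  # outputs {'j': 14, 'h': -6, 'f': 4, 'd': 0}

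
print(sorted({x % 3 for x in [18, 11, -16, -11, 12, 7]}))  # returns [0, 1, 2]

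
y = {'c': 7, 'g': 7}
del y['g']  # {'c': 7}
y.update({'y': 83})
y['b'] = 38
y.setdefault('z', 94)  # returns 94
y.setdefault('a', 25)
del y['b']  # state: {'c': 7, 'y': 83, 'z': 94, 'a': 25}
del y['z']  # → {'c': 7, 'y': 83, 'a': 25}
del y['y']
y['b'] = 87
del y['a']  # {'c': 7, 'b': 87}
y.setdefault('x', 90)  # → 90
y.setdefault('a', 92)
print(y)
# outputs {'c': 7, 'b': 87, 'x': 90, 'a': 92}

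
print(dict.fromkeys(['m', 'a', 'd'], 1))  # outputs {'m': 1, 'a': 1, 'd': 1}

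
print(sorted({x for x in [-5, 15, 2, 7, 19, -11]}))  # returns [-11, -5, 2, 7, 15, 19]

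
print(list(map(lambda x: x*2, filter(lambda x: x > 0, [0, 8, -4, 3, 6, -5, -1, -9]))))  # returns [16, 6, 12]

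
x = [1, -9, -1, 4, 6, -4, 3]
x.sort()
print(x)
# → [-9, -4, -1, 1, 3, 4, 6]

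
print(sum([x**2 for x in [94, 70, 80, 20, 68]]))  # 25160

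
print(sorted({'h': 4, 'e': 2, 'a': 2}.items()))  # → [('a', 2), ('e', 2), ('h', 4)]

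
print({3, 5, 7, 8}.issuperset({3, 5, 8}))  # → True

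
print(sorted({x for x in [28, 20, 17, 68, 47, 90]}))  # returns [17, 20, 28, 47, 68, 90]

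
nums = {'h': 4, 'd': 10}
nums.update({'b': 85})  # {'h': 4, 'd': 10, 'b': 85}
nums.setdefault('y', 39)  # 39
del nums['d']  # {'h': 4, 'b': 85, 'y': 39}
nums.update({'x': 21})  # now {'h': 4, 'b': 85, 'y': 39, 'x': 21}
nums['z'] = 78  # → {'h': 4, 'b': 85, 'y': 39, 'x': 21, 'z': 78}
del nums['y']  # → {'h': 4, 'b': 85, 'x': 21, 'z': 78}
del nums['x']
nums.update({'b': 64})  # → {'h': 4, 'b': 64, 'z': 78}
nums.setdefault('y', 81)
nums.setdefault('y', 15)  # 81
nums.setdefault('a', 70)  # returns 70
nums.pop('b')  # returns 64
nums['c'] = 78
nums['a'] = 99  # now {'h': 4, 'z': 78, 'y': 81, 'a': 99, 'c': 78}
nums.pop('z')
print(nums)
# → {'h': 4, 'y': 81, 'a': 99, 'c': 78}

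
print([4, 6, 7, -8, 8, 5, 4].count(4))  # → 2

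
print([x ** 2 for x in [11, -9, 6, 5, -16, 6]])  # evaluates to [121, 81, 36, 25, 256, 36]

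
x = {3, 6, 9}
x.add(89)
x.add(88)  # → {3, 6, 9, 88, 89}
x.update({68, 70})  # {3, 6, 9, 68, 70, 88, 89}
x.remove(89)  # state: {3, 6, 9, 68, 70, 88}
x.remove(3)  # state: {6, 9, 68, 70, 88}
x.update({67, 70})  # {6, 9, 67, 68, 70, 88}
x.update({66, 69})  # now {6, 9, 66, 67, 68, 69, 70, 88}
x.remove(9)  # {6, 66, 67, 68, 69, 70, 88}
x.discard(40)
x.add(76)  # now {6, 66, 67, 68, 69, 70, 76, 88}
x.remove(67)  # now {6, 66, 68, 69, 70, 76, 88}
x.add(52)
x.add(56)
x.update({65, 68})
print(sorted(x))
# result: [6, 52, 56, 65, 66, 68, 69, 70, 76, 88]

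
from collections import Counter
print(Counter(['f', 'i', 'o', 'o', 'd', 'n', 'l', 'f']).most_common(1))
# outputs [('f', 2)]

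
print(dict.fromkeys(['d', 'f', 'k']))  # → {'d': None, 'f': None, 'k': None}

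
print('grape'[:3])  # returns gra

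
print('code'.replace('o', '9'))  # c9de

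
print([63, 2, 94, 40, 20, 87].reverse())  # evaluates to None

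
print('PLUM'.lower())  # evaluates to plum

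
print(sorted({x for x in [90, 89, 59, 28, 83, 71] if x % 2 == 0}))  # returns [28, 90]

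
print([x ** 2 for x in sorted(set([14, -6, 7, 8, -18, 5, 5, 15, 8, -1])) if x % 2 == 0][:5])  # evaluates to [324, 36, 64, 196]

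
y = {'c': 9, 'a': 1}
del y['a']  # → {'c': 9}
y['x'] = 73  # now {'c': 9, 'x': 73}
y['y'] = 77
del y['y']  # {'c': 9, 'x': 73}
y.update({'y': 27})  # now {'c': 9, 'x': 73, 'y': 27}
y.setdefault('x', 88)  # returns 73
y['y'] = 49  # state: {'c': 9, 'x': 73, 'y': 49}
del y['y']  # {'c': 9, 'x': 73}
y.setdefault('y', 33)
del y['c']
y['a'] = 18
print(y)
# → {'x': 73, 'y': 33, 'a': 18}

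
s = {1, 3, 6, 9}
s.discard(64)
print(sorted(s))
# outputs [1, 3, 6, 9]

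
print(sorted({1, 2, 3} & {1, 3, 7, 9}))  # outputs [1, 3]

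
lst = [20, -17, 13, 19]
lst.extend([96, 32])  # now [20, -17, 13, 19, 96, 32]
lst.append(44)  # [20, -17, 13, 19, 96, 32, 44]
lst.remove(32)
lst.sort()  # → [-17, 13, 19, 20, 44, 96]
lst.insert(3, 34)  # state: [-17, 13, 19, 34, 20, 44, 96]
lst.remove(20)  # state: [-17, 13, 19, 34, 44, 96]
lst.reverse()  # [96, 44, 34, 19, 13, -17]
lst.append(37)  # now [96, 44, 34, 19, 13, -17, 37]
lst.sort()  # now [-17, 13, 19, 34, 37, 44, 96]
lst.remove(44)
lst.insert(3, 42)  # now [-17, 13, 19, 42, 34, 37, 96]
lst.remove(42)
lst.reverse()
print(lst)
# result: [96, 37, 34, 19, 13, -17]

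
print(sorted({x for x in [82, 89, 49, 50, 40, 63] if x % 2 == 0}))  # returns [40, 50, 82]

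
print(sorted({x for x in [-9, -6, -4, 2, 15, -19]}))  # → [-19, -9, -6, -4, 2, 15]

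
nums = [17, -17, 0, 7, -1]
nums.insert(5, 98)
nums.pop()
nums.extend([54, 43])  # [17, -17, 0, 7, -1, 54, 43]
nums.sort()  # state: [-17, -1, 0, 7, 17, 43, 54]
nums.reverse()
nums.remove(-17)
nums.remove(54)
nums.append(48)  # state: [43, 17, 7, 0, -1, 48]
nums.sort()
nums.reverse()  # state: [48, 43, 17, 7, 0, -1]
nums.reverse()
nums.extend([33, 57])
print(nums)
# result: [-1, 0, 7, 17, 43, 48, 33, 57]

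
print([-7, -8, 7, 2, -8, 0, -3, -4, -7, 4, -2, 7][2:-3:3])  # [7, 0, -7]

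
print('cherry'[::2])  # cer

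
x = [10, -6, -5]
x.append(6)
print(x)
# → [10, -6, -5, 6]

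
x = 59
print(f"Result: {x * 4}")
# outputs Result: 236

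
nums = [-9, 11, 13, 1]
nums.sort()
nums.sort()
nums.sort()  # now [-9, 1, 11, 13]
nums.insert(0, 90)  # [90, -9, 1, 11, 13]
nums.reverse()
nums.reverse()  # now [90, -9, 1, 11, 13]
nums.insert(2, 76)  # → [90, -9, 76, 1, 11, 13]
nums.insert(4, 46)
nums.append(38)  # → [90, -9, 76, 1, 46, 11, 13, 38]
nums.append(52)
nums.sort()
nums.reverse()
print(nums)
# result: [90, 76, 52, 46, 38, 13, 11, 1, -9]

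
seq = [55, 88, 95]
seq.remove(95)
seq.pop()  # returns 88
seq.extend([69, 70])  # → [55, 69, 70]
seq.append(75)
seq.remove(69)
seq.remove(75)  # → [55, 70]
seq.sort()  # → [55, 70]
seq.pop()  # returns 70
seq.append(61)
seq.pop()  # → 61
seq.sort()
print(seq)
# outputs [55]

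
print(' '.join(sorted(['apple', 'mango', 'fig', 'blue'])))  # apple blue fig mango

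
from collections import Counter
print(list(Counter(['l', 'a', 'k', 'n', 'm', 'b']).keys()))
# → ['l', 'a', 'k', 'n', 'm', 'b']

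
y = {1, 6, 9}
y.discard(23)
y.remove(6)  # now {1, 9}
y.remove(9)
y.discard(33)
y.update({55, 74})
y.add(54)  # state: {1, 54, 55, 74}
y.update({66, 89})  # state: {1, 54, 55, 66, 74, 89}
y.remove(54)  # {1, 55, 66, 74, 89}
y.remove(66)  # {1, 55, 74, 89}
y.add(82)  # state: {1, 55, 74, 82, 89}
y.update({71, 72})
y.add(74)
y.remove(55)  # {1, 71, 72, 74, 82, 89}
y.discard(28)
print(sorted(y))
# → [1, 71, 72, 74, 82, 89]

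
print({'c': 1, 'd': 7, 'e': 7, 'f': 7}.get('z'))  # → None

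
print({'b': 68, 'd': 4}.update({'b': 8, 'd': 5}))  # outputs None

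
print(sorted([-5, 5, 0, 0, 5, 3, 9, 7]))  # [-5, 0, 0, 3, 5, 5, 7, 9]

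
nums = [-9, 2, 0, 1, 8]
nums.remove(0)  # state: [-9, 2, 1, 8]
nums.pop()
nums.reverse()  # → [1, 2, -9]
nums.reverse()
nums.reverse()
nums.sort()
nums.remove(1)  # [-9, 2]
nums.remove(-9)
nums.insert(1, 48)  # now [2, 48]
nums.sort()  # [2, 48]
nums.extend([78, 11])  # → [2, 48, 78, 11]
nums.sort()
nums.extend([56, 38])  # [2, 11, 48, 78, 56, 38]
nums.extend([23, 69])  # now [2, 11, 48, 78, 56, 38, 23, 69]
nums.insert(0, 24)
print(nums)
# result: [24, 2, 11, 48, 78, 56, 38, 23, 69]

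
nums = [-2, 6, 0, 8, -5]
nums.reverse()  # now [-5, 8, 0, 6, -2]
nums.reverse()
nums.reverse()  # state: [-5, 8, 0, 6, -2]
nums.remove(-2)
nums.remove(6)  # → [-5, 8, 0]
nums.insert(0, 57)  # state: [57, -5, 8, 0]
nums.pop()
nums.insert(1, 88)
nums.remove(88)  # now [57, -5, 8]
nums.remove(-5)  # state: [57, 8]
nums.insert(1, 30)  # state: [57, 30, 8]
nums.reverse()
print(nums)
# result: [8, 30, 57]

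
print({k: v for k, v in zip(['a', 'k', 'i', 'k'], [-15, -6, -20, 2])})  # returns {'a': -15, 'k': 2, 'i': -20}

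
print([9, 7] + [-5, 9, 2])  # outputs [9, 7, -5, 9, 2]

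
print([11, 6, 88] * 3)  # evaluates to [11, 6, 88, 11, 6, 88, 11, 6, 88]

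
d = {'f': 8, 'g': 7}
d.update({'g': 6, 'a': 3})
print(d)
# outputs {'f': 8, 'g': 6, 'a': 3}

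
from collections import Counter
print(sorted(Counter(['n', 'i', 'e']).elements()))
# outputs ['e', 'i', 'n']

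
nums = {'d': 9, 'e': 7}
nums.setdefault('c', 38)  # 38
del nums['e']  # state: {'d': 9, 'c': 38}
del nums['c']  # {'d': 9}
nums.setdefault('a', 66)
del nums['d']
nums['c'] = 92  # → {'a': 66, 'c': 92}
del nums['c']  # {'a': 66}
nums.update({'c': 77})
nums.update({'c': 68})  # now {'a': 66, 'c': 68}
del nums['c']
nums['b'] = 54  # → {'a': 66, 'b': 54}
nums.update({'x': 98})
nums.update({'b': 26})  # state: {'a': 66, 'b': 26, 'x': 98}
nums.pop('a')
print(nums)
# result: {'b': 26, 'x': 98}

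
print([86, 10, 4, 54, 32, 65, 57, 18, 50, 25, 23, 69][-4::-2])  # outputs [50, 57, 32, 4, 86]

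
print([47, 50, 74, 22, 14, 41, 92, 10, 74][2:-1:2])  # [74, 14, 92]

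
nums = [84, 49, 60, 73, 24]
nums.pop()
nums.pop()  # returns 73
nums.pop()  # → 60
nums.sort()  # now [49, 84]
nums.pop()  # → 84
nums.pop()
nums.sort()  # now []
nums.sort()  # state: []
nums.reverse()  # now []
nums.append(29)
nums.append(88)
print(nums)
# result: [29, 88]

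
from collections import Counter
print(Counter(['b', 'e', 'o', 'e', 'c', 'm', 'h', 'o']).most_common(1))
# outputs [('e', 2)]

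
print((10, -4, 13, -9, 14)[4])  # 14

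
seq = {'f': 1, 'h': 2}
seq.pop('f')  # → 1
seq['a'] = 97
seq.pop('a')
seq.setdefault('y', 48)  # 48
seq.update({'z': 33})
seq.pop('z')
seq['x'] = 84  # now {'h': 2, 'y': 48, 'x': 84}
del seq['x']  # {'h': 2, 'y': 48}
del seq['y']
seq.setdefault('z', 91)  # 91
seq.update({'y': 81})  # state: {'h': 2, 'z': 91, 'y': 81}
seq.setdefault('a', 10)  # 10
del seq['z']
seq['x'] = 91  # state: {'h': 2, 'y': 81, 'a': 10, 'x': 91}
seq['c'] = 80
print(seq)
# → {'h': 2, 'y': 81, 'a': 10, 'x': 91, 'c': 80}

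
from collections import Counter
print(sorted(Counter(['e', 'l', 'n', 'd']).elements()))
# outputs ['d', 'e', 'l', 'n']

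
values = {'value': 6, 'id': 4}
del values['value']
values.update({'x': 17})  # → {'id': 4, 'x': 17}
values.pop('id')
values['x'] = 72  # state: {'x': 72}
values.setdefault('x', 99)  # 72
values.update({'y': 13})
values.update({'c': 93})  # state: {'x': 72, 'y': 13, 'c': 93}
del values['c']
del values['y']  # {'x': 72}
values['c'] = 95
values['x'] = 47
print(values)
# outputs {'x': 47, 'c': 95}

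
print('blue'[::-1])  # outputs eulb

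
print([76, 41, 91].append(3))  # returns None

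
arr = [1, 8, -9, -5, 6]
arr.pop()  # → 6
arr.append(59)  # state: [1, 8, -9, -5, 59]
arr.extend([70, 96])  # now [1, 8, -9, -5, 59, 70, 96]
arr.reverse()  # [96, 70, 59, -5, -9, 8, 1]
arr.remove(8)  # [96, 70, 59, -5, -9, 1]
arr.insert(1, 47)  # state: [96, 47, 70, 59, -5, -9, 1]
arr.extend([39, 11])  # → [96, 47, 70, 59, -5, -9, 1, 39, 11]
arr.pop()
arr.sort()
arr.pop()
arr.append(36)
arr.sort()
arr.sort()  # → [-9, -5, 1, 36, 39, 47, 59, 70]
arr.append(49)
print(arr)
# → [-9, -5, 1, 36, 39, 47, 59, 70, 49]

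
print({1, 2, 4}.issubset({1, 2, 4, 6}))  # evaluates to True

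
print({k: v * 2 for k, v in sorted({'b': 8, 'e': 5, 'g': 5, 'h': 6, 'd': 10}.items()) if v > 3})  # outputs {'b': 16, 'd': 20, 'e': 10, 'g': 10, 'h': 12}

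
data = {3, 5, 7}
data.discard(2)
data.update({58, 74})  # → {3, 5, 7, 58, 74}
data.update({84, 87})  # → {3, 5, 7, 58, 74, 84, 87}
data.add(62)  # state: {3, 5, 7, 58, 62, 74, 84, 87}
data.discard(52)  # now {3, 5, 7, 58, 62, 74, 84, 87}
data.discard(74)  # {3, 5, 7, 58, 62, 84, 87}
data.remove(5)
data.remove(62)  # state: {3, 7, 58, 84, 87}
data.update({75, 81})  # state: {3, 7, 58, 75, 81, 84, 87}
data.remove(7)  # {3, 58, 75, 81, 84, 87}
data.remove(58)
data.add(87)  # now {3, 75, 81, 84, 87}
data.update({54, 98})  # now {3, 54, 75, 81, 84, 87, 98}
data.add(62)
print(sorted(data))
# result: [3, 54, 62, 75, 81, 84, 87, 98]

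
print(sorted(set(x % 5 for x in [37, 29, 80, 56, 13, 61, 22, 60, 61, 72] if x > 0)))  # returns [0, 1, 2, 3, 4]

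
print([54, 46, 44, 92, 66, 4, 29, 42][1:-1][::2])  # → [46, 92, 4]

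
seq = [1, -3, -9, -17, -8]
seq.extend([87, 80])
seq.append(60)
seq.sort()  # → [-17, -9, -8, -3, 1, 60, 80, 87]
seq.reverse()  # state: [87, 80, 60, 1, -3, -8, -9, -17]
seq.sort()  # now [-17, -9, -8, -3, 1, 60, 80, 87]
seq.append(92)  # [-17, -9, -8, -3, 1, 60, 80, 87, 92]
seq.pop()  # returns 92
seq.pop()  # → 87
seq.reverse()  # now [80, 60, 1, -3, -8, -9, -17]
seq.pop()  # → -17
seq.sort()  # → [-9, -8, -3, 1, 60, 80]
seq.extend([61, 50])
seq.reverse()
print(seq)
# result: [50, 61, 80, 60, 1, -3, -8, -9]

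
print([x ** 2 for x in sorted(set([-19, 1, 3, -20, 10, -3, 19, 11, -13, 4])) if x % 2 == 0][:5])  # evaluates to [400, 16, 100]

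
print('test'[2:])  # st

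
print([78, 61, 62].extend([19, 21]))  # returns None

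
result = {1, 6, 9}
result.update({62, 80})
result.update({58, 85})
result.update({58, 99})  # {1, 6, 9, 58, 62, 80, 85, 99}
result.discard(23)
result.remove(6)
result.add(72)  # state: {1, 9, 58, 62, 72, 80, 85, 99}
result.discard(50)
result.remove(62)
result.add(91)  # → {1, 9, 58, 72, 80, 85, 91, 99}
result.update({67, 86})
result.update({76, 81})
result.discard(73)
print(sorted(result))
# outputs [1, 9, 58, 67, 72, 76, 80, 81, 85, 86, 91, 99]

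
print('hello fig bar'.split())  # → ['hello', 'fig', 'bar']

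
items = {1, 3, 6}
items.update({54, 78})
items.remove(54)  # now {1, 3, 6, 78}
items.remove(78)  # {1, 3, 6}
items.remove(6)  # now {1, 3}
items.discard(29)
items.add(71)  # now {1, 3, 71}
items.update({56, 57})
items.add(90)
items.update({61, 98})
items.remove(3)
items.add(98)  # {1, 56, 57, 61, 71, 90, 98}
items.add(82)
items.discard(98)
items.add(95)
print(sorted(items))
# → [1, 56, 57, 61, 71, 82, 90, 95]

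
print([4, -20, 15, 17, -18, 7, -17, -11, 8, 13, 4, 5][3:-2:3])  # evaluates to [17, -17, 13]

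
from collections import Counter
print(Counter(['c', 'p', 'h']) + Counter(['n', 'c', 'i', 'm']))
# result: Counter({'c': 2, 'p': 1, 'h': 1, 'n': 1, 'i': 1, 'm': 1})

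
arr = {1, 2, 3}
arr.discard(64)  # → {1, 2, 3}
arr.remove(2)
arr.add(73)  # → {1, 3, 73}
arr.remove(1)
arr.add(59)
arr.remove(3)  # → {59, 73}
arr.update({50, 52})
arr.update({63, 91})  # {50, 52, 59, 63, 73, 91}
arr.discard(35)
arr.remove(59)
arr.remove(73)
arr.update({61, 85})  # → {50, 52, 61, 63, 85, 91}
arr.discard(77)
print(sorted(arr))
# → [50, 52, 61, 63, 85, 91]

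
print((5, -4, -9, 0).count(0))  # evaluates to 1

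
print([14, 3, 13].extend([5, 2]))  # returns None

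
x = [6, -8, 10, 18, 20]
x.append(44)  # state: [6, -8, 10, 18, 20, 44]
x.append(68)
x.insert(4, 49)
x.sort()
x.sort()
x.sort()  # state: [-8, 6, 10, 18, 20, 44, 49, 68]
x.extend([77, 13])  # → [-8, 6, 10, 18, 20, 44, 49, 68, 77, 13]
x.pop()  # 13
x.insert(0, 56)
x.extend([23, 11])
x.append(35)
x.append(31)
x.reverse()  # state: [31, 35, 11, 23, 77, 68, 49, 44, 20, 18, 10, 6, -8, 56]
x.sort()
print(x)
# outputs [-8, 6, 10, 11, 18, 20, 23, 31, 35, 44, 49, 56, 68, 77]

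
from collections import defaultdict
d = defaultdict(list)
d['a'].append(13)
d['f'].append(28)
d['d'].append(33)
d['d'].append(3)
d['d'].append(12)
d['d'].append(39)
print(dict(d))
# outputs {'a': [13], 'f': [28], 'd': [33, 3, 12, 39]}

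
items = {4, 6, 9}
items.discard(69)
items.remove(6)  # {4, 9}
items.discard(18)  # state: {4, 9}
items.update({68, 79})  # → {4, 9, 68, 79}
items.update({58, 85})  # {4, 9, 58, 68, 79, 85}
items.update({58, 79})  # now {4, 9, 58, 68, 79, 85}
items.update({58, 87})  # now {4, 9, 58, 68, 79, 85, 87}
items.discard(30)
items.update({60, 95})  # {4, 9, 58, 60, 68, 79, 85, 87, 95}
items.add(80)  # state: {4, 9, 58, 60, 68, 79, 80, 85, 87, 95}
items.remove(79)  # {4, 9, 58, 60, 68, 80, 85, 87, 95}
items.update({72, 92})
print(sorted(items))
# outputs [4, 9, 58, 60, 68, 72, 80, 85, 87, 92, 95]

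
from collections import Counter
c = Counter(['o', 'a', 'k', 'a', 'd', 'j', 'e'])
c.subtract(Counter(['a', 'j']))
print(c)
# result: Counter({'o': 1, 'a': 1, 'k': 1, 'd': 1, 'e': 1, 'j': 0})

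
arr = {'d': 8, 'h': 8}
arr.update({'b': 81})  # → {'d': 8, 'h': 8, 'b': 81}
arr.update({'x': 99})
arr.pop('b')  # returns 81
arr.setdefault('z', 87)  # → 87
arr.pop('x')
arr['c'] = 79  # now {'d': 8, 'h': 8, 'z': 87, 'c': 79}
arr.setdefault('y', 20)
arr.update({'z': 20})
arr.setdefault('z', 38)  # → 20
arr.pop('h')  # 8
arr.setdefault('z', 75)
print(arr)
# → {'d': 8, 'z': 20, 'c': 79, 'y': 20}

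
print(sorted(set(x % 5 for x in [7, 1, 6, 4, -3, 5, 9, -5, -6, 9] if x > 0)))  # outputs [0, 1, 2, 4]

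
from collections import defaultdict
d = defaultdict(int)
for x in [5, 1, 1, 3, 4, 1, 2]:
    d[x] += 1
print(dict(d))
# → {5: 1, 1: 3, 3: 1, 4: 1, 2: 1}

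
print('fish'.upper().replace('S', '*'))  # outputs FI*H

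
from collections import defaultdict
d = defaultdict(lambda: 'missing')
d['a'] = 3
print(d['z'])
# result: missing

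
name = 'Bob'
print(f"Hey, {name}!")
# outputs Hey, Bob!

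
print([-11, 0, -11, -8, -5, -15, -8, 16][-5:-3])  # [-8, -5]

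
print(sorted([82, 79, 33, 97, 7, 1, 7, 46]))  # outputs [1, 7, 7, 33, 46, 79, 82, 97]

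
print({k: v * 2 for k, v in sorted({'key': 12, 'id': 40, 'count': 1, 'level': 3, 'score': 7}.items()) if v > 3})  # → {'id': 80, 'key': 24, 'score': 14}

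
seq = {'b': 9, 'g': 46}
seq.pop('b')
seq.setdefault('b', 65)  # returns 65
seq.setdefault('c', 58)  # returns 58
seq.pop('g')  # 46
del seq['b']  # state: {'c': 58}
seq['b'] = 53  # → {'c': 58, 'b': 53}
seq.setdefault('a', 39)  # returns 39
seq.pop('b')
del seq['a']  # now {'c': 58}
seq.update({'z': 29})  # {'c': 58, 'z': 29}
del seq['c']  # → {'z': 29}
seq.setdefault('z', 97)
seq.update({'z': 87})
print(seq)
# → {'z': 87}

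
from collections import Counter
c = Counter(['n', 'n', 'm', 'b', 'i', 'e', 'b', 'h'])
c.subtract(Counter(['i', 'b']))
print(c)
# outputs Counter({'n': 2, 'm': 1, 'b': 1, 'e': 1, 'h': 1, 'i': 0})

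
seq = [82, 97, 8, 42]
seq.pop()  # 42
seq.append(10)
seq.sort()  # [8, 10, 82, 97]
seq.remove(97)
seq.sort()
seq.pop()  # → 82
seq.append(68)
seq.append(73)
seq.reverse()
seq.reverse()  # [8, 10, 68, 73]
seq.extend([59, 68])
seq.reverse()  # [68, 59, 73, 68, 10, 8]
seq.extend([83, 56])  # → [68, 59, 73, 68, 10, 8, 83, 56]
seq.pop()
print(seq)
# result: [68, 59, 73, 68, 10, 8, 83]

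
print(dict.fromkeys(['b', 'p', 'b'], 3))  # {'b': 3, 'p': 3}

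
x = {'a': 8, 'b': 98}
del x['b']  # {'a': 8}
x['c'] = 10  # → {'a': 8, 'c': 10}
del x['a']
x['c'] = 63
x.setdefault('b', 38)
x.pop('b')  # 38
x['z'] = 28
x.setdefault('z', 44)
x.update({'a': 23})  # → {'c': 63, 'z': 28, 'a': 23}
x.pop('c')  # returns 63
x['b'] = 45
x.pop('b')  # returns 45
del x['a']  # {'z': 28}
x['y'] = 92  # {'z': 28, 'y': 92}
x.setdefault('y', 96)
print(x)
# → {'z': 28, 'y': 92}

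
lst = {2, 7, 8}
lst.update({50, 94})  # {2, 7, 8, 50, 94}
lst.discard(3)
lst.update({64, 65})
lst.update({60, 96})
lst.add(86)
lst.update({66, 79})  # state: {2, 7, 8, 50, 60, 64, 65, 66, 79, 86, 94, 96}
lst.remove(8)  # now {2, 7, 50, 60, 64, 65, 66, 79, 86, 94, 96}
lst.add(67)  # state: {2, 7, 50, 60, 64, 65, 66, 67, 79, 86, 94, 96}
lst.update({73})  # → {2, 7, 50, 60, 64, 65, 66, 67, 73, 79, 86, 94, 96}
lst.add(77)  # {2, 7, 50, 60, 64, 65, 66, 67, 73, 77, 79, 86, 94, 96}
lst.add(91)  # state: {2, 7, 50, 60, 64, 65, 66, 67, 73, 77, 79, 86, 91, 94, 96}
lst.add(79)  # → {2, 7, 50, 60, 64, 65, 66, 67, 73, 77, 79, 86, 91, 94, 96}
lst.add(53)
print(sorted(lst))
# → [2, 7, 50, 53, 60, 64, 65, 66, 67, 73, 77, 79, 86, 91, 94, 96]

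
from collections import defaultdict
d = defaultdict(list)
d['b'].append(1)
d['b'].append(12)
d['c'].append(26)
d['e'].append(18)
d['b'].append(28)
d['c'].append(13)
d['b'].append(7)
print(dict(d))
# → {'b': [1, 12, 28, 7], 'c': [26, 13], 'e': [18]}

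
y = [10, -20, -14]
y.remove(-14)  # [10, -20]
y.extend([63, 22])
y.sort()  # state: [-20, 10, 22, 63]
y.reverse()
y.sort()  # [-20, 10, 22, 63]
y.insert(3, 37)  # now [-20, 10, 22, 37, 63]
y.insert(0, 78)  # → [78, -20, 10, 22, 37, 63]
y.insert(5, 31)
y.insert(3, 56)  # [78, -20, 10, 56, 22, 37, 31, 63]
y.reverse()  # [63, 31, 37, 22, 56, 10, -20, 78]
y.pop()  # 78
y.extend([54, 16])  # [63, 31, 37, 22, 56, 10, -20, 54, 16]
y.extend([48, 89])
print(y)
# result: [63, 31, 37, 22, 56, 10, -20, 54, 16, 48, 89]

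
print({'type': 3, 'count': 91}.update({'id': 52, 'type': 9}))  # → None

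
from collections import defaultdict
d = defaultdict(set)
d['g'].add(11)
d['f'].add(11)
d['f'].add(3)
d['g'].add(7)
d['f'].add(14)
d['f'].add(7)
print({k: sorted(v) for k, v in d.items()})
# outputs {'g': [7, 11], 'f': [3, 7, 11, 14]}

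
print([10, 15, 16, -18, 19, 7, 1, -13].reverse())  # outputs None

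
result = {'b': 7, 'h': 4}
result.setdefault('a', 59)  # 59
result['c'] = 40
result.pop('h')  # 4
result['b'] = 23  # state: {'b': 23, 'a': 59, 'c': 40}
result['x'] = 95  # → {'b': 23, 'a': 59, 'c': 40, 'x': 95}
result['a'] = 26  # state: {'b': 23, 'a': 26, 'c': 40, 'x': 95}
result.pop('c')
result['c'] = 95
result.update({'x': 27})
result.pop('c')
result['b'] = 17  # {'b': 17, 'a': 26, 'x': 27}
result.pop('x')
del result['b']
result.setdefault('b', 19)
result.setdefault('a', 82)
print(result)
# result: {'a': 26, 'b': 19}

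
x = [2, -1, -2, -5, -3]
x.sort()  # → [-5, -3, -2, -1, 2]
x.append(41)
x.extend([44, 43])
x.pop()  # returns 43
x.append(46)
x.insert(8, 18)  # [-5, -3, -2, -1, 2, 41, 44, 46, 18]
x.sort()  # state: [-5, -3, -2, -1, 2, 18, 41, 44, 46]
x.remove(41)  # [-5, -3, -2, -1, 2, 18, 44, 46]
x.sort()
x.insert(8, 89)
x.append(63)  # [-5, -3, -2, -1, 2, 18, 44, 46, 89, 63]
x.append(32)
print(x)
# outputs [-5, -3, -2, -1, 2, 18, 44, 46, 89, 63, 32]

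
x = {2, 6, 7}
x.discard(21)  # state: {2, 6, 7}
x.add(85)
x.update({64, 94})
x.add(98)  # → {2, 6, 7, 64, 85, 94, 98}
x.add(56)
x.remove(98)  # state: {2, 6, 7, 56, 64, 85, 94}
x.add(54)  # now {2, 6, 7, 54, 56, 64, 85, 94}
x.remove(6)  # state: {2, 7, 54, 56, 64, 85, 94}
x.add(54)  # {2, 7, 54, 56, 64, 85, 94}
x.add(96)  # {2, 7, 54, 56, 64, 85, 94, 96}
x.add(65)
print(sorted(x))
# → [2, 7, 54, 56, 64, 65, 85, 94, 96]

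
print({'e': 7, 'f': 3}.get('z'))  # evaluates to None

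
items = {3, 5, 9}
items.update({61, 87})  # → {3, 5, 9, 61, 87}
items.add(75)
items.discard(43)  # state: {3, 5, 9, 61, 75, 87}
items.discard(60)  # {3, 5, 9, 61, 75, 87}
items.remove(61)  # {3, 5, 9, 75, 87}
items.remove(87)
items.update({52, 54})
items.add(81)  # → {3, 5, 9, 52, 54, 75, 81}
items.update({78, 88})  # {3, 5, 9, 52, 54, 75, 78, 81, 88}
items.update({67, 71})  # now {3, 5, 9, 52, 54, 67, 71, 75, 78, 81, 88}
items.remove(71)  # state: {3, 5, 9, 52, 54, 67, 75, 78, 81, 88}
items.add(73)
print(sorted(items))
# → [3, 5, 9, 52, 54, 67, 73, 75, 78, 81, 88]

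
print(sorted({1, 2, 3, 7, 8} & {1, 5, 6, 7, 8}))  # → [1, 7, 8]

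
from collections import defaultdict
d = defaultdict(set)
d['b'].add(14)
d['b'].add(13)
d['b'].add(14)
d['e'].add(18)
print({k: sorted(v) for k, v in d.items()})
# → {'b': [13, 14], 'e': [18]}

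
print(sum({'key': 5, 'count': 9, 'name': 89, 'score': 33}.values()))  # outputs 136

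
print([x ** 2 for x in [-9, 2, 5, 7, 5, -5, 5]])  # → [81, 4, 25, 49, 25, 25, 25]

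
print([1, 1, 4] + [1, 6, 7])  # [1, 1, 4, 1, 6, 7]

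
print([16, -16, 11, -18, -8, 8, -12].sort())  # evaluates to None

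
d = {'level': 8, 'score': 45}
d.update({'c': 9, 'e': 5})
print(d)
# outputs {'level': 8, 'score': 45, 'c': 9, 'e': 5}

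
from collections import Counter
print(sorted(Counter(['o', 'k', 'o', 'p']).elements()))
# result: ['k', 'o', 'o', 'p']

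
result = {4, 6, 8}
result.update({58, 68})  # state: {4, 6, 8, 58, 68}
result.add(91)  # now {4, 6, 8, 58, 68, 91}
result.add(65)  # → {4, 6, 8, 58, 65, 68, 91}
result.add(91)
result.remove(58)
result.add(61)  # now {4, 6, 8, 61, 65, 68, 91}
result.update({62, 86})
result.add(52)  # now {4, 6, 8, 52, 61, 62, 65, 68, 86, 91}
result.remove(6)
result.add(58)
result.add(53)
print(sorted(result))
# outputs [4, 8, 52, 53, 58, 61, 62, 65, 68, 86, 91]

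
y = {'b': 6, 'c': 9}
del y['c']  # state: {'b': 6}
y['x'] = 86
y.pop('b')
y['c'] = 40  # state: {'x': 86, 'c': 40}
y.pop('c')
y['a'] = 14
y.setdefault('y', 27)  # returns 27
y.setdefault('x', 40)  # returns 86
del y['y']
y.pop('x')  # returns 86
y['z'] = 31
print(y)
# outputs {'a': 14, 'z': 31}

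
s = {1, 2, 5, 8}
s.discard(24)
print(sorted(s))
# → [1, 2, 5, 8]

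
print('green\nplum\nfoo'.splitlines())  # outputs ['green', 'plum', 'foo']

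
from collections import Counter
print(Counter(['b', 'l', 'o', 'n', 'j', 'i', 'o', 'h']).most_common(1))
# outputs [('o', 2)]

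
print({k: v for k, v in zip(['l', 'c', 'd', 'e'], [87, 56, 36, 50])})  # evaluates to {'l': 87, 'c': 56, 'd': 36, 'e': 50}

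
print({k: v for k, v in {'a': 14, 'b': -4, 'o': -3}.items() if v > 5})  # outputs {'a': 14}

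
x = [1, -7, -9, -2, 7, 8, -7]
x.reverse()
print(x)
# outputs [-7, 8, 7, -2, -9, -7, 1]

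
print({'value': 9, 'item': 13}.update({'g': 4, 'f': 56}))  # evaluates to None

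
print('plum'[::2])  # pu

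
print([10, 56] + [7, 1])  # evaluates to [10, 56, 7, 1]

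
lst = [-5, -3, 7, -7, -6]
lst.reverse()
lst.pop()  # -5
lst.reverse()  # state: [-3, 7, -7, -6]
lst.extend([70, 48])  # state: [-3, 7, -7, -6, 70, 48]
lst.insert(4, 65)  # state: [-3, 7, -7, -6, 65, 70, 48]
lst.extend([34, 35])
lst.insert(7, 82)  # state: [-3, 7, -7, -6, 65, 70, 48, 82, 34, 35]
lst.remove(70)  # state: [-3, 7, -7, -6, 65, 48, 82, 34, 35]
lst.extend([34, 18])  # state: [-3, 7, -7, -6, 65, 48, 82, 34, 35, 34, 18]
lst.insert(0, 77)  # [77, -3, 7, -7, -6, 65, 48, 82, 34, 35, 34, 18]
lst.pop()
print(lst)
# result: [77, -3, 7, -7, -6, 65, 48, 82, 34, 35, 34]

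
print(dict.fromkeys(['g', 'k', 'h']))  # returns {'g': None, 'k': None, 'h': None}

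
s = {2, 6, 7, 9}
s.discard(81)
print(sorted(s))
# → [2, 6, 7, 9]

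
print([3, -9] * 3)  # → [3, -9, 3, -9, 3, -9]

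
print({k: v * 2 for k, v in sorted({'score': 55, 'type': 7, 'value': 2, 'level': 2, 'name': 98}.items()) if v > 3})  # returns {'name': 196, 'score': 110, 'type': 14}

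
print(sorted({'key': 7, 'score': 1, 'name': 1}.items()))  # [('key', 7), ('name', 1), ('score', 1)]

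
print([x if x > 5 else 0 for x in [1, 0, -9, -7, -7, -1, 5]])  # [0, 0, 0, 0, 0, 0, 0]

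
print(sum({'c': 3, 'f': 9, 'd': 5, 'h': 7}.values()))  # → 24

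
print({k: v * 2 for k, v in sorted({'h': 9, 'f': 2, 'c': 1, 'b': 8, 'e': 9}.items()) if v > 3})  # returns {'b': 16, 'e': 18, 'h': 18}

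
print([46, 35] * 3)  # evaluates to [46, 35, 46, 35, 46, 35]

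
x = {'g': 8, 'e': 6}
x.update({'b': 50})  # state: {'g': 8, 'e': 6, 'b': 50}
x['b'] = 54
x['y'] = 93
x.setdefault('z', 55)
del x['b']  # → {'g': 8, 'e': 6, 'y': 93, 'z': 55}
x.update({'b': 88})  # {'g': 8, 'e': 6, 'y': 93, 'z': 55, 'b': 88}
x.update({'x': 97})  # {'g': 8, 'e': 6, 'y': 93, 'z': 55, 'b': 88, 'x': 97}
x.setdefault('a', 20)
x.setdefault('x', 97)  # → 97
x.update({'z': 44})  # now {'g': 8, 'e': 6, 'y': 93, 'z': 44, 'b': 88, 'x': 97, 'a': 20}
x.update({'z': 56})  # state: {'g': 8, 'e': 6, 'y': 93, 'z': 56, 'b': 88, 'x': 97, 'a': 20}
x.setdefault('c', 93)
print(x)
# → {'g': 8, 'e': 6, 'y': 93, 'z': 56, 'b': 88, 'x': 97, 'a': 20, 'c': 93}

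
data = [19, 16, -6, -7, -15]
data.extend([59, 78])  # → [19, 16, -6, -7, -15, 59, 78]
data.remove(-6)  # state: [19, 16, -7, -15, 59, 78]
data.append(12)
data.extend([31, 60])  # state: [19, 16, -7, -15, 59, 78, 12, 31, 60]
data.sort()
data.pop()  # 78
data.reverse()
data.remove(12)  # [60, 59, 31, 19, 16, -7, -15]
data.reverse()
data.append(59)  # [-15, -7, 16, 19, 31, 59, 60, 59]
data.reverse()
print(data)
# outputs [59, 60, 59, 31, 19, 16, -7, -15]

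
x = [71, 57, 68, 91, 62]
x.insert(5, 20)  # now [71, 57, 68, 91, 62, 20]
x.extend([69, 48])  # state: [71, 57, 68, 91, 62, 20, 69, 48]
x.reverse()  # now [48, 69, 20, 62, 91, 68, 57, 71]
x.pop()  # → 71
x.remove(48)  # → [69, 20, 62, 91, 68, 57]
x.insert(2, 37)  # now [69, 20, 37, 62, 91, 68, 57]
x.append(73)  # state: [69, 20, 37, 62, 91, 68, 57, 73]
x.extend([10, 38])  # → [69, 20, 37, 62, 91, 68, 57, 73, 10, 38]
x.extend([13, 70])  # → [69, 20, 37, 62, 91, 68, 57, 73, 10, 38, 13, 70]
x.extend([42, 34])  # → [69, 20, 37, 62, 91, 68, 57, 73, 10, 38, 13, 70, 42, 34]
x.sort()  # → [10, 13, 20, 34, 37, 38, 42, 57, 62, 68, 69, 70, 73, 91]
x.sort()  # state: [10, 13, 20, 34, 37, 38, 42, 57, 62, 68, 69, 70, 73, 91]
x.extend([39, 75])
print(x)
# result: [10, 13, 20, 34, 37, 38, 42, 57, 62, 68, 69, 70, 73, 91, 39, 75]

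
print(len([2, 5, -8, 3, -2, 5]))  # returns 6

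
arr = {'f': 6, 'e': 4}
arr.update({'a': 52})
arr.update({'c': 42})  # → {'f': 6, 'e': 4, 'a': 52, 'c': 42}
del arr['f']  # {'e': 4, 'a': 52, 'c': 42}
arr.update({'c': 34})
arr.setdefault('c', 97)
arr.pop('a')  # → 52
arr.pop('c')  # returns 34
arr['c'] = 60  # {'e': 4, 'c': 60}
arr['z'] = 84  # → {'e': 4, 'c': 60, 'z': 84}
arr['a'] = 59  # {'e': 4, 'c': 60, 'z': 84, 'a': 59}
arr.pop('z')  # 84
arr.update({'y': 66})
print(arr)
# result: {'e': 4, 'c': 60, 'a': 59, 'y': 66}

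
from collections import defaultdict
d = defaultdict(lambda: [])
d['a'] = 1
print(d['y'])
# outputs []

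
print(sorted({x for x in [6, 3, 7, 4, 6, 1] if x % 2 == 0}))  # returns [4, 6]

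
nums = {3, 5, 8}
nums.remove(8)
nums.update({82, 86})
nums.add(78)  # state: {3, 5, 78, 82, 86}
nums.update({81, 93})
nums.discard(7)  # {3, 5, 78, 81, 82, 86, 93}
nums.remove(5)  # {3, 78, 81, 82, 86, 93}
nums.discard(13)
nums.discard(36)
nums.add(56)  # {3, 56, 78, 81, 82, 86, 93}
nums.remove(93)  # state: {3, 56, 78, 81, 82, 86}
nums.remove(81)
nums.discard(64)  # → {3, 56, 78, 82, 86}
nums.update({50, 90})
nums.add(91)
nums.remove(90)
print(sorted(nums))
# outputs [3, 50, 56, 78, 82, 86, 91]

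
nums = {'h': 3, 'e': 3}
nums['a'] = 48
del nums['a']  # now {'h': 3, 'e': 3}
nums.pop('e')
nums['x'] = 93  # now {'h': 3, 'x': 93}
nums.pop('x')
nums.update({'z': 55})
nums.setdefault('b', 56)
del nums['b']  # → {'h': 3, 'z': 55}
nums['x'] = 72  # {'h': 3, 'z': 55, 'x': 72}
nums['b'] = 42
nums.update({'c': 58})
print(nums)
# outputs {'h': 3, 'z': 55, 'x': 72, 'b': 42, 'c': 58}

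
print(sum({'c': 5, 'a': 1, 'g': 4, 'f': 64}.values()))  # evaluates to 74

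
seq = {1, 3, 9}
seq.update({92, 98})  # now {1, 3, 9, 92, 98}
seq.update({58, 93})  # {1, 3, 9, 58, 92, 93, 98}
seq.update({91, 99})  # {1, 3, 9, 58, 91, 92, 93, 98, 99}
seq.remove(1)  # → {3, 9, 58, 91, 92, 93, 98, 99}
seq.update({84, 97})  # {3, 9, 58, 84, 91, 92, 93, 97, 98, 99}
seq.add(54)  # {3, 9, 54, 58, 84, 91, 92, 93, 97, 98, 99}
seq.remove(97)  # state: {3, 9, 54, 58, 84, 91, 92, 93, 98, 99}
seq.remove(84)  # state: {3, 9, 54, 58, 91, 92, 93, 98, 99}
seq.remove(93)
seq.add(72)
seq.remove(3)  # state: {9, 54, 58, 72, 91, 92, 98, 99}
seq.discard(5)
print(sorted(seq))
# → [9, 54, 58, 72, 91, 92, 98, 99]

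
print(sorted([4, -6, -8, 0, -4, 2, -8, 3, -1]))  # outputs [-8, -8, -6, -4, -1, 0, 2, 3, 4]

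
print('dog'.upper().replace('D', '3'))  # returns 3OG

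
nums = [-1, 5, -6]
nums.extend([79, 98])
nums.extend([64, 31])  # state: [-1, 5, -6, 79, 98, 64, 31]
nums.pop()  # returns 31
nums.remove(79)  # [-1, 5, -6, 98, 64]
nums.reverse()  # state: [64, 98, -6, 5, -1]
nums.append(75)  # [64, 98, -6, 5, -1, 75]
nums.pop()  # 75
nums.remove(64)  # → [98, -6, 5, -1]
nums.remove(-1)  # [98, -6, 5]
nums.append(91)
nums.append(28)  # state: [98, -6, 5, 91, 28]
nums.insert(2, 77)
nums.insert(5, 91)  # [98, -6, 77, 5, 91, 91, 28]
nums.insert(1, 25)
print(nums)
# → [98, 25, -6, 77, 5, 91, 91, 28]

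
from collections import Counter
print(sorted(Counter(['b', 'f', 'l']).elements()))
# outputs ['b', 'f', 'l']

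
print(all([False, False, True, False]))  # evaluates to False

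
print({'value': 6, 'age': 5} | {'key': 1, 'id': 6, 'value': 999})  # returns {'value': 999, 'age': 5, 'key': 1, 'id': 6}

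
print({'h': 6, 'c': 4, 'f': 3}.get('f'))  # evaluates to 3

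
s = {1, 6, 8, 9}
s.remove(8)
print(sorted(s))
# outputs [1, 6, 9]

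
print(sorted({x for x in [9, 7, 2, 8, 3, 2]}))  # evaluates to [2, 3, 7, 8, 9]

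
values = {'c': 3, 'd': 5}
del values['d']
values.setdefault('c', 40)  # 3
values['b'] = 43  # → {'c': 3, 'b': 43}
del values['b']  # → {'c': 3}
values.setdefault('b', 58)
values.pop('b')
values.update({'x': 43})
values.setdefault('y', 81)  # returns 81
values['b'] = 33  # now {'c': 3, 'x': 43, 'y': 81, 'b': 33}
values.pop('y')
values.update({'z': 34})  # {'c': 3, 'x': 43, 'b': 33, 'z': 34}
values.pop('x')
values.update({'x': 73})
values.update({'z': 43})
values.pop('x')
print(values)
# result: {'c': 3, 'b': 33, 'z': 43}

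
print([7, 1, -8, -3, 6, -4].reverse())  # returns None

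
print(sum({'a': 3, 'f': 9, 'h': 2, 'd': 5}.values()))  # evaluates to 19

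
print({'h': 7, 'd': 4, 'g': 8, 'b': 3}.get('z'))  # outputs None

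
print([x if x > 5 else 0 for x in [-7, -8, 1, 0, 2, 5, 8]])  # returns [0, 0, 0, 0, 0, 0, 8]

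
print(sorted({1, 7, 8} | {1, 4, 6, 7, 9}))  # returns [1, 4, 6, 7, 8, 9]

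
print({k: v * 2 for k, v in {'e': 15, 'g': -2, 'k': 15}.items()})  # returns {'e': 30, 'g': -4, 'k': 30}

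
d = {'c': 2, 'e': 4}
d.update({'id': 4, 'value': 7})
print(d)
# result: {'c': 2, 'e': 4, 'id': 4, 'value': 7}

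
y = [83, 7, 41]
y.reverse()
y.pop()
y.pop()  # 7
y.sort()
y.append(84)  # [41, 84]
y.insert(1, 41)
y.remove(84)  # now [41, 41]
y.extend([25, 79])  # [41, 41, 25, 79]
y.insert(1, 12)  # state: [41, 12, 41, 25, 79]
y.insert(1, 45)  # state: [41, 45, 12, 41, 25, 79]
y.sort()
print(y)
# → [12, 25, 41, 41, 45, 79]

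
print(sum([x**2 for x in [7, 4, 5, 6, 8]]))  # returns 190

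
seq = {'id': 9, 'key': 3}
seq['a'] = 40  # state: {'id': 9, 'key': 3, 'a': 40}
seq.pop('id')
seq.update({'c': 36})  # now {'key': 3, 'a': 40, 'c': 36}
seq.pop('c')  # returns 36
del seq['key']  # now {'a': 40}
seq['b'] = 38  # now {'a': 40, 'b': 38}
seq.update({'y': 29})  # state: {'a': 40, 'b': 38, 'y': 29}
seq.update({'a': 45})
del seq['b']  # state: {'a': 45, 'y': 29}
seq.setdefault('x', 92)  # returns 92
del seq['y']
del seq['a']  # {'x': 92}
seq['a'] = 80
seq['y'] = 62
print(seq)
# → {'x': 92, 'a': 80, 'y': 62}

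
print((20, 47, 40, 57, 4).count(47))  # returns 1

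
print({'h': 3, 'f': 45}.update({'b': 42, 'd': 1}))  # None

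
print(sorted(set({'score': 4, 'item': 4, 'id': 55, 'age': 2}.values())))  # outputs [2, 4, 55]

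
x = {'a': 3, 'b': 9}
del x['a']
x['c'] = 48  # {'b': 9, 'c': 48}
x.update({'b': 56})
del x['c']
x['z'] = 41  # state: {'b': 56, 'z': 41}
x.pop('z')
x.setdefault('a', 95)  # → 95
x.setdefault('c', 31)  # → 31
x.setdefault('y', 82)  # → 82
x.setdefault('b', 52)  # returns 56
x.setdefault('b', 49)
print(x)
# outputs {'b': 56, 'a': 95, 'c': 31, 'y': 82}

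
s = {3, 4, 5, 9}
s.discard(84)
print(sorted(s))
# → [3, 4, 5, 9]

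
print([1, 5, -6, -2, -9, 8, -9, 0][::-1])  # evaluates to [0, -9, 8, -9, -2, -6, 5, 1]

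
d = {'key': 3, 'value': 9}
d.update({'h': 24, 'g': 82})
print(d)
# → {'key': 3, 'value': 9, 'h': 24, 'g': 82}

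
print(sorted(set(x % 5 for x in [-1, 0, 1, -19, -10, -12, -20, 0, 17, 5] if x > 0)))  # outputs [0, 1, 2]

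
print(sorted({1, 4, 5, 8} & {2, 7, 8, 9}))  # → [8]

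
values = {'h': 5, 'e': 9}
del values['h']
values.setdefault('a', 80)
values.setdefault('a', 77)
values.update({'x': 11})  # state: {'e': 9, 'a': 80, 'x': 11}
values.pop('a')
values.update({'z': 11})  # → {'e': 9, 'x': 11, 'z': 11}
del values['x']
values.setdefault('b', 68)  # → 68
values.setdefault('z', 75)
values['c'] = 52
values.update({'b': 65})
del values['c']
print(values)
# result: {'e': 9, 'z': 11, 'b': 65}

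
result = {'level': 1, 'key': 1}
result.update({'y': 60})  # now {'level': 1, 'key': 1, 'y': 60}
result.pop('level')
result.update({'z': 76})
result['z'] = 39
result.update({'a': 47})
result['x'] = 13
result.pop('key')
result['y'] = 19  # {'y': 19, 'z': 39, 'a': 47, 'x': 13}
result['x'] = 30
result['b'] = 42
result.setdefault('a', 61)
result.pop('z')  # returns 39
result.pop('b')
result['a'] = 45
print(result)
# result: {'y': 19, 'a': 45, 'x': 30}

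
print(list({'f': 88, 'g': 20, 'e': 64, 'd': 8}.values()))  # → [88, 20, 64, 8]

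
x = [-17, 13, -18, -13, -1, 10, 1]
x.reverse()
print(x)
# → [1, 10, -1, -13, -18, 13, -17]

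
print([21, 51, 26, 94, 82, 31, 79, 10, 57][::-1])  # [57, 10, 79, 31, 82, 94, 26, 51, 21]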